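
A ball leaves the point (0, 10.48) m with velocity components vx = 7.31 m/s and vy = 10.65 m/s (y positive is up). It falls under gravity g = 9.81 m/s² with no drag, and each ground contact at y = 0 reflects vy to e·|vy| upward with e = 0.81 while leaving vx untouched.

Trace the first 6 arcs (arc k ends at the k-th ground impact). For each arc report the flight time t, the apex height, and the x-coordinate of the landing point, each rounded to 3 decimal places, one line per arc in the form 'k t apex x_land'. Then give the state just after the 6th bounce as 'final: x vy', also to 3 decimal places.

Arc 1: start y=10.480, vy=10.650 → t=2.906, apex=16.261, x_land=21.246, impact vy=-17.862
  bounce: vy ← 0.81·17.862 = 14.468
Arc 2: start y=0.000, vy=14.468 → t=2.950, apex=10.669, x_land=42.808, impact vy=-14.468
  bounce: vy ← 0.81·14.468 = 11.719
Arc 3: start y=0.000, vy=11.719 → t=2.389, apex=7.000, x_land=60.273, impact vy=-11.719
  bounce: vy ← 0.81·11.719 = 9.492
Arc 4: start y=0.000, vy=9.492 → t=1.935, apex=4.593, x_land=74.419, impact vy=-9.492
  bounce: vy ← 0.81·9.492 = 7.689
Arc 5: start y=0.000, vy=7.689 → t=1.568, apex=3.013, x_land=85.878, impact vy=-7.689
  bounce: vy ← 0.81·7.689 = 6.228
Arc 6: start y=0.000, vy=6.228 → t=1.270, apex=1.977, x_land=95.160, impact vy=-6.228
  bounce: vy ← 0.81·6.228 = 5.045

1 2.906 16.261 21.246
2 2.950 10.669 42.808
3 2.389 7.000 60.273
4 1.935 4.593 74.419
5 1.568 3.013 85.878
6 1.270 1.977 95.160
final: 95.160 5.045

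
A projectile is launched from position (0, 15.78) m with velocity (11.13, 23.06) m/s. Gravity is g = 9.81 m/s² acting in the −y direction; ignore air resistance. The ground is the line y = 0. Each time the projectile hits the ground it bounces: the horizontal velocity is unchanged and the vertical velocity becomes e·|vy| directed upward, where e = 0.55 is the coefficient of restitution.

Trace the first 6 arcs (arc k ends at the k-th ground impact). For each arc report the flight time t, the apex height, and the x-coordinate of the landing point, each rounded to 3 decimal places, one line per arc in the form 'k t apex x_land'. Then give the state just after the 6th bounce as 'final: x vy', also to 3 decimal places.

1 5.307 42.883 59.072
2 3.252 12.972 95.272
3 1.789 3.924 115.183
4 0.984 1.187 126.133
5 0.541 0.359 132.156
6 0.298 0.109 135.469
final: 135.469 0.803

Arc 1: start y=15.780, vy=23.060 → t=5.307, apex=42.883, x_land=59.072, impact vy=-29.006
  bounce: vy ← 0.55·29.006 = 15.953
Arc 2: start y=0.000, vy=15.953 → t=3.252, apex=12.972, x_land=95.272, impact vy=-15.953
  bounce: vy ← 0.55·15.953 = 8.774
Arc 3: start y=0.000, vy=8.774 → t=1.789, apex=3.924, x_land=115.183, impact vy=-8.774
  bounce: vy ← 0.55·8.774 = 4.826
Arc 4: start y=0.000, vy=4.826 → t=0.984, apex=1.187, x_land=126.133, impact vy=-4.826
  bounce: vy ← 0.55·4.826 = 2.654
Arc 5: start y=0.000, vy=2.654 → t=0.541, apex=0.359, x_land=132.156, impact vy=-2.654
  bounce: vy ← 0.55·2.654 = 1.460
Arc 6: start y=0.000, vy=1.460 → t=0.298, apex=0.109, x_land=135.469, impact vy=-1.460
  bounce: vy ← 0.55·1.460 = 0.803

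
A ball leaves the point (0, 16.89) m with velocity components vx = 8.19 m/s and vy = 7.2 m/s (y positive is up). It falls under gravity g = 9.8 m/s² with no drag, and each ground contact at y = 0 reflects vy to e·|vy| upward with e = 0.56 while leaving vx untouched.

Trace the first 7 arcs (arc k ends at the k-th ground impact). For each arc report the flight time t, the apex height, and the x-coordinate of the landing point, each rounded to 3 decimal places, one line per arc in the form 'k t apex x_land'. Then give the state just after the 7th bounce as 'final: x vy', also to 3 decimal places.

1 2.731 19.535 22.370
2 2.236 6.126 40.685
3 1.252 1.921 50.941
4 0.701 0.602 56.685
5 0.393 0.189 59.902
6 0.220 0.059 61.703
7 0.123 0.019 62.711
final: 62.711 0.338

Arc 1: start y=16.890, vy=7.200 → t=2.731, apex=19.535, x_land=22.370, impact vy=-19.567
  bounce: vy ← 0.56·19.567 = 10.958
Arc 2: start y=0.000, vy=10.958 → t=2.236, apex=6.126, x_land=40.685, impact vy=-10.958
  bounce: vy ← 0.56·10.958 = 6.136
Arc 3: start y=0.000, vy=6.136 → t=1.252, apex=1.921, x_land=50.941, impact vy=-6.136
  bounce: vy ← 0.56·6.136 = 3.436
Arc 4: start y=0.000, vy=3.436 → t=0.701, apex=0.602, x_land=56.685, impact vy=-3.436
  bounce: vy ← 0.56·3.436 = 1.924
Arc 5: start y=0.000, vy=1.924 → t=0.393, apex=0.189, x_land=59.902, impact vy=-1.924
  bounce: vy ← 0.56·1.924 = 1.078
Arc 6: start y=0.000, vy=1.078 → t=0.220, apex=0.059, x_land=61.703, impact vy=-1.078
  bounce: vy ← 0.56·1.078 = 0.603
Arc 7: start y=0.000, vy=0.603 → t=0.123, apex=0.019, x_land=62.711, impact vy=-0.603
  bounce: vy ← 0.56·0.603 = 0.338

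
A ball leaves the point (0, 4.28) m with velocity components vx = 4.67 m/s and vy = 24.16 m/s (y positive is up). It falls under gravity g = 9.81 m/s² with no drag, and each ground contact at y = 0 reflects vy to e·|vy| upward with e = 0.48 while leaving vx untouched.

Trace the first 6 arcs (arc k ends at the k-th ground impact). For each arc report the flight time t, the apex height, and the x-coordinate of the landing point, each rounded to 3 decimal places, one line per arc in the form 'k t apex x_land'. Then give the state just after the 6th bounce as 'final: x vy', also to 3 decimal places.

Arc 1: start y=4.280, vy=24.160 → t=5.097, apex=34.031, x_land=23.802, impact vy=-25.839
  bounce: vy ← 0.48·25.839 = 12.403
Arc 2: start y=0.000, vy=12.403 → t=2.529, apex=7.841, x_land=35.611, impact vy=-12.403
  bounce: vy ← 0.48·12.403 = 5.953
Arc 3: start y=0.000, vy=5.953 → t=1.214, apex=1.806, x_land=41.279, impact vy=-5.953
  bounce: vy ← 0.48·5.953 = 2.858
Arc 4: start y=0.000, vy=2.858 → t=0.583, apex=0.416, x_land=44.000, impact vy=-2.858
  bounce: vy ← 0.48·2.858 = 1.372
Arc 5: start y=0.000, vy=1.372 → t=0.280, apex=0.096, x_land=45.306, impact vy=-1.372
  bounce: vy ← 0.48·1.372 = 0.658
Arc 6: start y=0.000, vy=0.658 → t=0.134, apex=0.022, x_land=45.932, impact vy=-0.658
  bounce: vy ← 0.48·0.658 = 0.316

1 5.097 34.031 23.802
2 2.529 7.841 35.611
3 1.214 1.806 41.279
4 0.583 0.416 44.000
5 0.280 0.096 45.306
6 0.134 0.022 45.932
final: 45.932 0.316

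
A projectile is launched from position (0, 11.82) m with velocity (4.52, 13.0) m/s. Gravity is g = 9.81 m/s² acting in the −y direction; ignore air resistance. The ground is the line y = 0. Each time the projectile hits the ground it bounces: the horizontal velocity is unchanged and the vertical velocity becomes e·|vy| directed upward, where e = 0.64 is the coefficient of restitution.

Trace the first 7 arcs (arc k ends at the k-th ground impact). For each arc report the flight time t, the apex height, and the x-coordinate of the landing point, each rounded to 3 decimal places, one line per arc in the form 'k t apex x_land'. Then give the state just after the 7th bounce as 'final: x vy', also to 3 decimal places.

1 3.366 20.434 15.215
2 2.613 8.370 27.024
3 1.672 3.428 34.582
4 1.070 1.404 39.418
5 0.685 0.575 42.514
6 0.438 0.236 44.495
7 0.281 0.096 45.763
final: 45.763 0.881

Arc 1: start y=11.820, vy=13.000 → t=3.366, apex=20.434, x_land=15.215, impact vy=-20.023
  bounce: vy ← 0.64·20.023 = 12.815
Arc 2: start y=0.000, vy=12.815 → t=2.613, apex=8.370, x_land=27.024, impact vy=-12.815
  bounce: vy ← 0.64·12.815 = 8.201
Arc 3: start y=0.000, vy=8.201 → t=1.672, apex=3.428, x_land=34.582, impact vy=-8.201
  bounce: vy ← 0.64·8.201 = 5.249
Arc 4: start y=0.000, vy=5.249 → t=1.070, apex=1.404, x_land=39.418, impact vy=-5.249
  bounce: vy ← 0.64·5.249 = 3.359
Arc 5: start y=0.000, vy=3.359 → t=0.685, apex=0.575, x_land=42.514, impact vy=-3.359
  bounce: vy ← 0.64·3.359 = 2.150
Arc 6: start y=0.000, vy=2.150 → t=0.438, apex=0.236, x_land=44.495, impact vy=-2.150
  bounce: vy ← 0.64·2.150 = 1.376
Arc 7: start y=0.000, vy=1.376 → t=0.281, apex=0.096, x_land=45.763, impact vy=-1.376
  bounce: vy ← 0.64·1.376 = 0.881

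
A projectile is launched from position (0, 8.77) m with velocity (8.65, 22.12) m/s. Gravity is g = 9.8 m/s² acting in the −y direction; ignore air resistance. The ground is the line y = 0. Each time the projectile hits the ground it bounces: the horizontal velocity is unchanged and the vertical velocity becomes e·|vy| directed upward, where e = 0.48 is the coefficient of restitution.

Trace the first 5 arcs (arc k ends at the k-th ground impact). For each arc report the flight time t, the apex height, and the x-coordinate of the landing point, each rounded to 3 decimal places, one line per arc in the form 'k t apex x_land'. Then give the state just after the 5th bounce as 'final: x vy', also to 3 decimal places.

1 4.881 33.734 42.220
2 2.519 7.772 64.009
3 1.209 1.791 74.467
4 0.580 0.413 79.487
5 0.279 0.095 81.897
final: 81.897 0.655

Arc 1: start y=8.770, vy=22.120 → t=4.881, apex=33.734, x_land=42.220, impact vy=-25.714
  bounce: vy ← 0.48·25.714 = 12.343
Arc 2: start y=0.000, vy=12.343 → t=2.519, apex=7.772, x_land=64.009, impact vy=-12.343
  bounce: vy ← 0.48·12.343 = 5.924
Arc 3: start y=0.000, vy=5.924 → t=1.209, apex=1.791, x_land=74.467, impact vy=-5.924
  bounce: vy ← 0.48·5.924 = 2.844
Arc 4: start y=0.000, vy=2.844 → t=0.580, apex=0.413, x_land=79.487, impact vy=-2.844
  bounce: vy ← 0.48·2.844 = 1.365
Arc 5: start y=0.000, vy=1.365 → t=0.279, apex=0.095, x_land=81.897, impact vy=-1.365
  bounce: vy ← 0.48·1.365 = 0.655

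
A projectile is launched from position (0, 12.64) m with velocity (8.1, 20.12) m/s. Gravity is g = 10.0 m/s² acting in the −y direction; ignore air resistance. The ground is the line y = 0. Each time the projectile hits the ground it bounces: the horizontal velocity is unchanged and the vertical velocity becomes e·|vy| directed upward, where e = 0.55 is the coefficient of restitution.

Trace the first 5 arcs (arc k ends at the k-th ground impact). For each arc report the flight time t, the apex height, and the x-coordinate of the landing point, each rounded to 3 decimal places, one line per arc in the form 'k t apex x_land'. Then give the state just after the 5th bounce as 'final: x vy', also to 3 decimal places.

1 4.576 32.881 37.069
2 2.821 9.946 59.918
3 1.551 3.009 72.484
4 0.853 0.910 79.396
5 0.469 0.275 83.198
final: 83.198 1.291

Arc 1: start y=12.640, vy=20.120 → t=4.576, apex=32.881, x_land=37.069, impact vy=-25.644
  bounce: vy ← 0.55·25.644 = 14.104
Arc 2: start y=0.000, vy=14.104 → t=2.821, apex=9.946, x_land=59.918, impact vy=-14.104
  bounce: vy ← 0.55·14.104 = 7.757
Arc 3: start y=0.000, vy=7.757 → t=1.551, apex=3.009, x_land=72.484, impact vy=-7.757
  bounce: vy ← 0.55·7.757 = 4.267
Arc 4: start y=0.000, vy=4.267 → t=0.853, apex=0.910, x_land=79.396, impact vy=-4.267
  bounce: vy ← 0.55·4.267 = 2.347
Arc 5: start y=0.000, vy=2.347 → t=0.469, apex=0.275, x_land=83.198, impact vy=-2.347
  bounce: vy ← 0.55·2.347 = 1.291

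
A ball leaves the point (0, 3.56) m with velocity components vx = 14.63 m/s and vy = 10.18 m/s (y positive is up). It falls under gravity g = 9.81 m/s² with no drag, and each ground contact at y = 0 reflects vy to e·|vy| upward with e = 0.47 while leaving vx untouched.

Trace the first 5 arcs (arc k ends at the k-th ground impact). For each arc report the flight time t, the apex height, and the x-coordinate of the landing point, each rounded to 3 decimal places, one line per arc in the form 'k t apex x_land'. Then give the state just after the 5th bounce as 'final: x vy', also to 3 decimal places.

Arc 1: start y=3.560, vy=10.180 → t=2.380, apex=8.842, x_land=34.824, impact vy=-13.171
  bounce: vy ← 0.47·13.171 = 6.190
Arc 2: start y=0.000, vy=6.190 → t=1.262, apex=1.953, x_land=53.288, impact vy=-6.190
  bounce: vy ← 0.47·6.190 = 2.910
Arc 3: start y=0.000, vy=2.910 → t=0.593, apex=0.431, x_land=61.967, impact vy=-2.910
  bounce: vy ← 0.47·2.910 = 1.367
Arc 4: start y=0.000, vy=1.367 → t=0.279, apex=0.095, x_land=66.045, impact vy=-1.367
  bounce: vy ← 0.47·1.367 = 0.643
Arc 5: start y=0.000, vy=0.643 → t=0.131, apex=0.021, x_land=67.962, impact vy=-0.643
  bounce: vy ← 0.47·0.643 = 0.302

1 2.380 8.842 34.824
2 1.262 1.953 53.288
3 0.593 0.431 61.967
4 0.279 0.095 66.045
5 0.131 0.021 67.962
final: 67.962 0.302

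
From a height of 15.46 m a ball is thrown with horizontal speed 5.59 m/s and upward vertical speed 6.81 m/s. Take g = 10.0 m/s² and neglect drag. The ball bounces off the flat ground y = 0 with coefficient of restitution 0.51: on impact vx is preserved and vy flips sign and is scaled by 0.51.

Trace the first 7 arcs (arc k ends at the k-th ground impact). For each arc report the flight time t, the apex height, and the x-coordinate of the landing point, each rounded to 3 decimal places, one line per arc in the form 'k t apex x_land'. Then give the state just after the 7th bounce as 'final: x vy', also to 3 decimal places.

Arc 1: start y=15.460, vy=6.810 → t=2.567, apex=17.779, x_land=14.348, impact vy=-18.857
  bounce: vy ← 0.51·18.857 = 9.617
Arc 2: start y=0.000, vy=9.617 → t=1.923, apex=4.624, x_land=25.099, impact vy=-9.617
  bounce: vy ← 0.51·9.617 = 4.905
Arc 3: start y=0.000, vy=4.905 → t=0.981, apex=1.203, x_land=30.583, impact vy=-4.905
  bounce: vy ← 0.51·4.905 = 2.501
Arc 4: start y=0.000, vy=2.501 → t=0.500, apex=0.313, x_land=33.379, impact vy=-2.501
  bounce: vy ← 0.51·2.501 = 1.276
Arc 5: start y=0.000, vy=1.276 → t=0.255, apex=0.081, x_land=34.806, impact vy=-1.276
  bounce: vy ← 0.51·1.276 = 0.651
Arc 6: start y=0.000, vy=0.651 → t=0.130, apex=0.021, x_land=35.533, impact vy=-0.651
  bounce: vy ← 0.51·0.651 = 0.332
Arc 7: start y=0.000, vy=0.332 → t=0.066, apex=0.006, x_land=35.904, impact vy=-0.332
  bounce: vy ← 0.51·0.332 = 0.169

1 2.567 17.779 14.348
2 1.923 4.624 25.099
3 0.981 1.203 30.583
4 0.500 0.313 33.379
5 0.255 0.081 34.806
6 0.130 0.021 35.533
7 0.066 0.006 35.904
final: 35.904 0.169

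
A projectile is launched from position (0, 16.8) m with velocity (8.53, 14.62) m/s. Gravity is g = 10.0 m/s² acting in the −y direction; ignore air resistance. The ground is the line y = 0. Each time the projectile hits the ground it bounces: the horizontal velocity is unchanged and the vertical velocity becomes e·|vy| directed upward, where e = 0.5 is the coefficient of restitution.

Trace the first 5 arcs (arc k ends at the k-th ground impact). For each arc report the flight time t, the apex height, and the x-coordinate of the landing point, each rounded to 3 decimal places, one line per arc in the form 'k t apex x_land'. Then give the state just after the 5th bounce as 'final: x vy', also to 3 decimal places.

Arc 1: start y=16.800, vy=14.620 → t=3.807, apex=27.487, x_land=32.471, impact vy=-23.447
  bounce: vy ← 0.5·23.447 = 11.723
Arc 2: start y=0.000, vy=11.723 → t=2.345, apex=6.872, x_land=52.471, impact vy=-11.723
  bounce: vy ← 0.5·11.723 = 5.862
Arc 3: start y=0.000, vy=5.862 → t=1.172, apex=1.718, x_land=62.471, impact vy=-5.862
  bounce: vy ← 0.5·5.862 = 2.931
Arc 4: start y=0.000, vy=2.931 → t=0.586, apex=0.429, x_land=67.471, impact vy=-2.931
  bounce: vy ← 0.5·2.931 = 1.465
Arc 5: start y=0.000, vy=1.465 → t=0.293, apex=0.107, x_land=69.971, impact vy=-1.465
  bounce: vy ← 0.5·1.465 = 0.733

1 3.807 27.487 32.471
2 2.345 6.872 52.471
3 1.172 1.718 62.471
4 0.586 0.429 67.471
5 0.293 0.107 69.971
final: 69.971 0.733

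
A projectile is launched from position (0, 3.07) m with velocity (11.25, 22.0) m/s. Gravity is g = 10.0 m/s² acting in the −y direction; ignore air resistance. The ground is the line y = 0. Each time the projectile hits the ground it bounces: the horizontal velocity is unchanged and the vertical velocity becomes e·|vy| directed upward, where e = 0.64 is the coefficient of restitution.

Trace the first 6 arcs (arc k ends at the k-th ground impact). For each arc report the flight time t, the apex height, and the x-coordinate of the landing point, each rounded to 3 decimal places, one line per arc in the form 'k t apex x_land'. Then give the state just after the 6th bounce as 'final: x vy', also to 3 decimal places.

Arc 1: start y=3.070, vy=22.000 → t=4.535, apex=27.270, x_land=51.023, impact vy=-23.354
  bounce: vy ← 0.64·23.354 = 14.946
Arc 2: start y=0.000, vy=14.946 → t=2.989, apex=11.170, x_land=84.652, impact vy=-14.946
  bounce: vy ← 0.64·14.946 = 9.566
Arc 3: start y=0.000, vy=9.566 → t=1.913, apex=4.575, x_land=106.175, impact vy=-9.566
  bounce: vy ← 0.64·9.566 = 6.122
Arc 4: start y=0.000, vy=6.122 → t=1.224, apex=1.874, x_land=119.950, impact vy=-6.122
  bounce: vy ← 0.64·6.122 = 3.918
Arc 5: start y=0.000, vy=3.918 → t=0.784, apex=0.768, x_land=128.766, impact vy=-3.918
  bounce: vy ← 0.64·3.918 = 2.508
Arc 6: start y=0.000, vy=2.508 → t=0.502, apex=0.314, x_land=134.408, impact vy=-2.508
  bounce: vy ← 0.64·2.508 = 1.605

1 4.535 27.270 51.023
2 2.989 11.170 84.652
3 1.913 4.575 106.175
4 1.224 1.874 119.950
5 0.784 0.768 128.766
6 0.502 0.314 134.408
final: 134.408 1.605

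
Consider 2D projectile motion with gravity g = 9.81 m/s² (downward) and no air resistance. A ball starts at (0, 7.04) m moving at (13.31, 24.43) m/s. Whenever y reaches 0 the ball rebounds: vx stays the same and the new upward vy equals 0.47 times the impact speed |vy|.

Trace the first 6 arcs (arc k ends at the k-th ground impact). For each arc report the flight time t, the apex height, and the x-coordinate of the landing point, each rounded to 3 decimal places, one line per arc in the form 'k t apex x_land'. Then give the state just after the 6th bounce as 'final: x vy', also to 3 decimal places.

Arc 1: start y=7.040, vy=24.430 → t=5.254, apex=37.459, x_land=69.928, impact vy=-27.110
  bounce: vy ← 0.47·27.110 = 12.742
Arc 2: start y=0.000, vy=12.742 → t=2.598, apex=8.275, x_land=104.504, impact vy=-12.742
  bounce: vy ← 0.47·12.742 = 5.989
Arc 3: start y=0.000, vy=5.989 → t=1.221, apex=1.828, x_land=120.754, impact vy=-5.989
  bounce: vy ← 0.47·5.989 = 2.815
Arc 4: start y=0.000, vy=2.815 → t=0.574, apex=0.404, x_land=128.392, impact vy=-2.815
  bounce: vy ← 0.47·2.815 = 1.323
Arc 5: start y=0.000, vy=1.323 → t=0.270, apex=0.089, x_land=131.981, impact vy=-1.323
  bounce: vy ← 0.47·1.323 = 0.622
Arc 6: start y=0.000, vy=0.622 → t=0.127, apex=0.020, x_land=133.669, impact vy=-0.622
  bounce: vy ← 0.47·0.622 = 0.292

1 5.254 37.459 69.928
2 2.598 8.275 104.504
3 1.221 1.828 120.754
4 0.574 0.404 128.392
5 0.270 0.089 131.981
6 0.127 0.020 133.669
final: 133.669 0.292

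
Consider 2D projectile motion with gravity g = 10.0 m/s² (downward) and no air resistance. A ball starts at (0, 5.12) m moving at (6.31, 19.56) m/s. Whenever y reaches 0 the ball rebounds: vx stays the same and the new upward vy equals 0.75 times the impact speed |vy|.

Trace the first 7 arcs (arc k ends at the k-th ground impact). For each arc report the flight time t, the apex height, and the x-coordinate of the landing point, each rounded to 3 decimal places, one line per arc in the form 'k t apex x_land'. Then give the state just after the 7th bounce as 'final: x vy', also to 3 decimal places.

1 4.158 24.250 26.239
2 3.303 13.640 47.083
3 2.478 7.673 62.716
4 1.858 4.316 74.441
5 1.394 2.428 83.235
6 1.045 1.366 89.830
7 0.784 0.768 94.777
final: 94.777 2.940

Arc 1: start y=5.120, vy=19.560 → t=4.158, apex=24.250, x_land=26.239, impact vy=-22.023
  bounce: vy ← 0.75·22.023 = 16.517
Arc 2: start y=0.000, vy=16.517 → t=3.303, apex=13.640, x_land=47.083, impact vy=-16.517
  bounce: vy ← 0.75·16.517 = 12.388
Arc 3: start y=0.000, vy=12.388 → t=2.478, apex=7.673, x_land=62.716, impact vy=-12.388
  bounce: vy ← 0.75·12.388 = 9.291
Arc 4: start y=0.000, vy=9.291 → t=1.858, apex=4.316, x_land=74.441, impact vy=-9.291
  bounce: vy ← 0.75·9.291 = 6.968
Arc 5: start y=0.000, vy=6.968 → t=1.394, apex=2.428, x_land=83.235, impact vy=-6.968
  bounce: vy ← 0.75·6.968 = 5.226
Arc 6: start y=0.000, vy=5.226 → t=1.045, apex=1.366, x_land=89.830, impact vy=-5.226
  bounce: vy ← 0.75·5.226 = 3.920
Arc 7: start y=0.000, vy=3.920 → t=0.784, apex=0.768, x_land=94.777, impact vy=-3.920
  bounce: vy ← 0.75·3.920 = 2.940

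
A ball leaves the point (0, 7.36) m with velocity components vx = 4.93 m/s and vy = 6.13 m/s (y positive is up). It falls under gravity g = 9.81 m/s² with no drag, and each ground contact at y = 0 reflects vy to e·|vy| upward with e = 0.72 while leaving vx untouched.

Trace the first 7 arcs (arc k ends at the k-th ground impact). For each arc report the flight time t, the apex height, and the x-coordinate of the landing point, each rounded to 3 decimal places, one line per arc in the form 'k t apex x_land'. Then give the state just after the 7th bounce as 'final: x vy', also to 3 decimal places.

1 2.000 9.275 9.860
2 1.980 4.808 19.622
3 1.426 2.493 26.651
4 1.027 1.292 31.712
5 0.739 0.670 35.356
6 0.532 0.347 37.979
7 0.383 0.180 39.868
final: 39.868 1.353

Arc 1: start y=7.360, vy=6.130 → t=2.000, apex=9.275, x_land=9.860, impact vy=-13.490
  bounce: vy ← 0.72·13.490 = 9.713
Arc 2: start y=0.000, vy=9.713 → t=1.980, apex=4.808, x_land=19.622, impact vy=-9.713
  bounce: vy ← 0.72·9.713 = 6.993
Arc 3: start y=0.000, vy=6.993 → t=1.426, apex=2.493, x_land=26.651, impact vy=-6.993
  bounce: vy ← 0.72·6.993 = 5.035
Arc 4: start y=0.000, vy=5.035 → t=1.027, apex=1.292, x_land=31.712, impact vy=-5.035
  bounce: vy ← 0.72·5.035 = 3.625
Arc 5: start y=0.000, vy=3.625 → t=0.739, apex=0.670, x_land=35.356, impact vy=-3.625
  bounce: vy ← 0.72·3.625 = 2.610
Arc 6: start y=0.000, vy=2.610 → t=0.532, apex=0.347, x_land=37.979, impact vy=-2.610
  bounce: vy ← 0.72·2.610 = 1.879
Arc 7: start y=0.000, vy=1.879 → t=0.383, apex=0.180, x_land=39.868, impact vy=-1.879
  bounce: vy ← 0.72·1.879 = 1.353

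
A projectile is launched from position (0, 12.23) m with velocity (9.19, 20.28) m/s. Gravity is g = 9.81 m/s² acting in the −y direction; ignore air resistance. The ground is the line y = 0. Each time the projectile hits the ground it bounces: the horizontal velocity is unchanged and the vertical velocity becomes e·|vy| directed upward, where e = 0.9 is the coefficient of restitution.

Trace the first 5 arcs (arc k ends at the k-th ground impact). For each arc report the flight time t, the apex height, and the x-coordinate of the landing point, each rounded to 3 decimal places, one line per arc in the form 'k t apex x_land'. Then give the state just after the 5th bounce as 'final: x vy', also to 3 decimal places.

Arc 1: start y=12.230, vy=20.280 → t=4.669, apex=33.192, x_land=42.905, impact vy=-25.519
  bounce: vy ← 0.9·25.519 = 22.967
Arc 2: start y=0.000, vy=22.967 → t=4.682, apex=26.886, x_land=85.936, impact vy=-22.967
  bounce: vy ← 0.9·22.967 = 20.671
Arc 3: start y=0.000, vy=20.671 → t=4.214, apex=21.777, x_land=124.665, impact vy=-20.671
  bounce: vy ← 0.9·20.671 = 18.604
Arc 4: start y=0.000, vy=18.604 → t=3.793, apex=17.640, x_land=159.520, impact vy=-18.604
  bounce: vy ← 0.9·18.604 = 16.743
Arc 5: start y=0.000, vy=16.743 → t=3.413, apex=14.288, x_land=190.890, impact vy=-16.743
  bounce: vy ← 0.9·16.743 = 15.069

1 4.669 33.192 42.905
2 4.682 26.886 85.936
3 4.214 21.777 124.665
4 3.793 17.640 159.520
5 3.413 14.288 190.890
final: 190.890 15.069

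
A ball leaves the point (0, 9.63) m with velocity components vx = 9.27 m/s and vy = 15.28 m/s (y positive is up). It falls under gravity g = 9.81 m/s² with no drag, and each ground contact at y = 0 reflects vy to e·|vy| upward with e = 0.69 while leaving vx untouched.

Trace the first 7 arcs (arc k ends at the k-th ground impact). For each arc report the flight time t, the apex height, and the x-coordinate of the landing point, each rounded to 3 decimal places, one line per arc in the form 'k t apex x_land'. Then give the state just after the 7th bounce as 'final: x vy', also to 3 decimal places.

Arc 1: start y=9.630, vy=15.280 → t=3.653, apex=21.530, x_land=33.860, impact vy=-20.553
  bounce: vy ← 0.69·20.553 = 14.181
Arc 2: start y=0.000, vy=14.181 → t=2.891, apex=10.250, x_land=60.662, impact vy=-14.181
  bounce: vy ← 0.69·14.181 = 9.785
Arc 3: start y=0.000, vy=9.785 → t=1.995, apex=4.880, x_land=79.155, impact vy=-9.785
  bounce: vy ← 0.69·9.785 = 6.752
Arc 4: start y=0.000, vy=6.752 → t=1.377, apex=2.323, x_land=91.915, impact vy=-6.752
  bounce: vy ← 0.69·6.752 = 4.659
Arc 5: start y=0.000, vy=4.659 → t=0.950, apex=1.106, x_land=100.720, impact vy=-4.659
  bounce: vy ← 0.69·4.659 = 3.215
Arc 6: start y=0.000, vy=3.215 → t=0.655, apex=0.527, x_land=106.795, impact vy=-3.215
  bounce: vy ← 0.69·3.215 = 2.218
Arc 7: start y=0.000, vy=2.218 → t=0.452, apex=0.251, x_land=110.987, impact vy=-2.218
  bounce: vy ← 0.69·2.218 = 1.530

1 3.653 21.530 33.860
2 2.891 10.250 60.662
3 1.995 4.880 79.155
4 1.377 2.323 91.915
5 0.950 1.106 100.720
6 0.655 0.527 106.795
7 0.452 0.251 110.987
final: 110.987 1.530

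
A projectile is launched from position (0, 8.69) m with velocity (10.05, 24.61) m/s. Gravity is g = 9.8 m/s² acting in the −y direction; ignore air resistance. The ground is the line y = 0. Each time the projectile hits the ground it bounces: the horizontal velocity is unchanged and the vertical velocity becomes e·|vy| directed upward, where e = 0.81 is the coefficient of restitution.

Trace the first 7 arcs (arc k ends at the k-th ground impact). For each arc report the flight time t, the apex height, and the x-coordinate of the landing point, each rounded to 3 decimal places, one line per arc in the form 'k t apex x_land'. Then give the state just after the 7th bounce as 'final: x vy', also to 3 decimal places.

1 5.354 39.591 53.805
2 4.605 25.975 100.083
3 3.730 17.042 137.569
4 3.021 11.182 167.932
5 2.447 7.336 192.526
6 1.982 4.813 212.448
7 1.606 3.158 228.584
final: 228.584 6.373

Arc 1: start y=8.690, vy=24.610 → t=5.354, apex=39.591, x_land=53.805, impact vy=-27.856
  bounce: vy ← 0.81·27.856 = 22.564
Arc 2: start y=0.000, vy=22.564 → t=4.605, apex=25.975, x_land=100.083, impact vy=-22.564
  bounce: vy ← 0.81·22.564 = 18.277
Arc 3: start y=0.000, vy=18.277 → t=3.730, apex=17.042, x_land=137.569, impact vy=-18.277
  bounce: vy ← 0.81·18.277 = 14.804
Arc 4: start y=0.000, vy=14.804 → t=3.021, apex=11.182, x_land=167.932, impact vy=-14.804
  bounce: vy ← 0.81·14.804 = 11.991
Arc 5: start y=0.000, vy=11.991 → t=2.447, apex=7.336, x_land=192.526, impact vy=-11.991
  bounce: vy ← 0.81·11.991 = 9.713
Arc 6: start y=0.000, vy=9.713 → t=1.982, apex=4.813, x_land=212.448, impact vy=-9.713
  bounce: vy ← 0.81·9.713 = 7.867
Arc 7: start y=0.000, vy=7.867 → t=1.606, apex=3.158, x_land=228.584, impact vy=-7.867
  bounce: vy ← 0.81·7.867 = 6.373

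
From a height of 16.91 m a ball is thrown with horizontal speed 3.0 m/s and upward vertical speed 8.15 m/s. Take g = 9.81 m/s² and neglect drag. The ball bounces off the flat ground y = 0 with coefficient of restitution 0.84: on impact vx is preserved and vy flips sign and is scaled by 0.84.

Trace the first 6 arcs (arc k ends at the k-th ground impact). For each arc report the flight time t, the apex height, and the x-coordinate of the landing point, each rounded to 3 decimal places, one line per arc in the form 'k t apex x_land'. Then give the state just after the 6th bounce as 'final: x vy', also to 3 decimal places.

Arc 1: start y=16.910, vy=8.150 → t=2.865, apex=20.295, x_land=8.595, impact vy=-19.955
  bounce: vy ← 0.84·19.955 = 16.762
Arc 2: start y=0.000, vy=16.762 → t=3.417, apex=14.320, x_land=18.847, impact vy=-16.762
  bounce: vy ← 0.84·16.762 = 14.080
Arc 3: start y=0.000, vy=14.080 → t=2.871, apex=10.105, x_land=27.459, impact vy=-14.080
  bounce: vy ← 0.84·14.080 = 11.827
Arc 4: start y=0.000, vy=11.827 → t=2.411, apex=7.130, x_land=34.692, impact vy=-11.827
  bounce: vy ← 0.84·11.827 = 9.935
Arc 5: start y=0.000, vy=9.935 → t=2.025, apex=5.031, x_land=40.769, impact vy=-9.935
  bounce: vy ← 0.84·9.935 = 8.345
Arc 6: start y=0.000, vy=8.345 → t=1.701, apex=3.550, x_land=45.873, impact vy=-8.345
  bounce: vy ← 0.84·8.345 = 7.010

1 2.865 20.295 8.595
2 3.417 14.320 18.847
3 2.871 10.105 27.459
4 2.411 7.130 34.692
5 2.025 5.031 40.769
6 1.701 3.550 45.873
final: 45.873 7.010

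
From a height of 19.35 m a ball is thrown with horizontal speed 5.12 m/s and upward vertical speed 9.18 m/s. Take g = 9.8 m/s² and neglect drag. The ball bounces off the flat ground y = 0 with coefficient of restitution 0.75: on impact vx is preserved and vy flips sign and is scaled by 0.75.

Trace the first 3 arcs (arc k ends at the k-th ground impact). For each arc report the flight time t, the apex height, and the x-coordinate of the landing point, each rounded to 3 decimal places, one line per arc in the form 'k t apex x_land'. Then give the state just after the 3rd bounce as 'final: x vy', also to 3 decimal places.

1 3.134 23.650 16.044
2 3.295 13.303 32.917
3 2.472 7.483 45.571
final: 45.571 9.083

Arc 1: start y=19.350, vy=9.180 → t=3.134, apex=23.650, x_land=16.044, impact vy=-21.530
  bounce: vy ← 0.75·21.530 = 16.147
Arc 2: start y=0.000, vy=16.147 → t=3.295, apex=13.303, x_land=32.917, impact vy=-16.147
  bounce: vy ← 0.75·16.147 = 12.111
Arc 3: start y=0.000, vy=12.111 → t=2.472, apex=7.483, x_land=45.571, impact vy=-12.111
  bounce: vy ← 0.75·12.111 = 9.083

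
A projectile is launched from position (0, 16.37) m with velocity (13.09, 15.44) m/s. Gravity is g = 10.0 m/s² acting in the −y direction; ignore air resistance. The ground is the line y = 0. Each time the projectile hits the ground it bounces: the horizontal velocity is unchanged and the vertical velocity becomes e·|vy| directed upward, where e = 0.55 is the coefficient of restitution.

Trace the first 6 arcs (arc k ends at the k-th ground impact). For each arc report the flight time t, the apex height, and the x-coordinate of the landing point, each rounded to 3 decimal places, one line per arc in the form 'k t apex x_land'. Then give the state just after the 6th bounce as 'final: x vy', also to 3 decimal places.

1 3.923 28.290 51.347
2 2.617 8.558 85.597
3 1.439 2.589 104.435
4 0.791 0.783 114.796
5 0.435 0.237 120.494
6 0.239 0.072 123.628
final: 123.628 0.658

Arc 1: start y=16.370, vy=15.440 → t=3.923, apex=28.290, x_land=51.347, impact vy=-23.786
  bounce: vy ← 0.55·23.786 = 13.083
Arc 2: start y=0.000, vy=13.083 → t=2.617, apex=8.558, x_land=85.597, impact vy=-13.083
  bounce: vy ← 0.55·13.083 = 7.195
Arc 3: start y=0.000, vy=7.195 → t=1.439, apex=2.589, x_land=104.435, impact vy=-7.195
  bounce: vy ← 0.55·7.195 = 3.957
Arc 4: start y=0.000, vy=3.957 → t=0.791, apex=0.783, x_land=114.796, impact vy=-3.957
  bounce: vy ← 0.55·3.957 = 2.177
Arc 5: start y=0.000, vy=2.177 → t=0.435, apex=0.237, x_land=120.494, impact vy=-2.177
  bounce: vy ← 0.55·2.177 = 1.197
Arc 6: start y=0.000, vy=1.197 → t=0.239, apex=0.072, x_land=123.628, impact vy=-1.197
  bounce: vy ← 0.55·1.197 = 0.658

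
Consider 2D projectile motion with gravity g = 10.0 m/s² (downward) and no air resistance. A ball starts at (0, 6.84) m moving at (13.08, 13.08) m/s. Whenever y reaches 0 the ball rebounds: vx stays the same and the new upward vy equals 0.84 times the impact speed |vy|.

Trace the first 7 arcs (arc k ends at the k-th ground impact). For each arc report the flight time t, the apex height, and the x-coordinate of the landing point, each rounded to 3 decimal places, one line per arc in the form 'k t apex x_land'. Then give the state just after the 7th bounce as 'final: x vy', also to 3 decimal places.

1 3.063 15.394 40.060
2 2.948 10.862 78.618
3 2.476 7.664 111.006
4 2.080 5.408 138.212
5 1.747 3.816 161.066
6 1.468 2.692 180.263
7 1.233 1.900 196.388
final: 196.388 5.178

Arc 1: start y=6.840, vy=13.080 → t=3.063, apex=15.394, x_land=40.060, impact vy=-17.547
  bounce: vy ← 0.84·17.547 = 14.739
Arc 2: start y=0.000, vy=14.739 → t=2.948, apex=10.862, x_land=78.618, impact vy=-14.739
  bounce: vy ← 0.84·14.739 = 12.381
Arc 3: start y=0.000, vy=12.381 → t=2.476, apex=7.664, x_land=111.006, impact vy=-12.381
  bounce: vy ← 0.84·12.381 = 10.400
Arc 4: start y=0.000, vy=10.400 → t=2.080, apex=5.408, x_land=138.212, impact vy=-10.400
  bounce: vy ← 0.84·10.400 = 8.736
Arc 5: start y=0.000, vy=8.736 → t=1.747, apex=3.816, x_land=161.066, impact vy=-8.736
  bounce: vy ← 0.84·8.736 = 7.338
Arc 6: start y=0.000, vy=7.338 → t=1.468, apex=2.692, x_land=180.263, impact vy=-7.338
  bounce: vy ← 0.84·7.338 = 6.164
Arc 7: start y=0.000, vy=6.164 → t=1.233, apex=1.900, x_land=196.388, impact vy=-6.164
  bounce: vy ← 0.84·6.164 = 5.178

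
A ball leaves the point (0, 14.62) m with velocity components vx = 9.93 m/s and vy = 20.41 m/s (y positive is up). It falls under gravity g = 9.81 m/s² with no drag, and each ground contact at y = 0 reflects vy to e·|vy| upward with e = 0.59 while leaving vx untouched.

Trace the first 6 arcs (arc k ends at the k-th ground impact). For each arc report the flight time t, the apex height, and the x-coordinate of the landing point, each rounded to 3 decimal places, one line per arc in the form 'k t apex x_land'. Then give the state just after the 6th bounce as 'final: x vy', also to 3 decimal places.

Arc 1: start y=14.620, vy=20.410 → t=4.784, apex=35.852, x_land=47.506, impact vy=-26.522
  bounce: vy ← 0.59·26.522 = 15.648
Arc 2: start y=0.000, vy=15.648 → t=3.190, apex=12.480, x_land=79.185, impact vy=-15.648
  bounce: vy ← 0.59·15.648 = 9.232
Arc 3: start y=0.000, vy=9.232 → t=1.882, apex=4.344, x_land=97.875, impact vy=-9.232
  bounce: vy ← 0.59·9.232 = 5.447
Arc 4: start y=0.000, vy=5.447 → t=1.111, apex=1.512, x_land=108.902, impact vy=-5.447
  bounce: vy ← 0.59·5.447 = 3.214
Arc 5: start y=0.000, vy=3.214 → t=0.655, apex=0.526, x_land=115.409, impact vy=-3.214
  bounce: vy ← 0.59·3.214 = 1.896
Arc 6: start y=0.000, vy=1.896 → t=0.387, apex=0.183, x_land=119.247, impact vy=-1.896
  bounce: vy ← 0.59·1.896 = 1.119

1 4.784 35.852 47.506
2 3.190 12.480 79.185
3 1.882 4.344 97.875
4 1.111 1.512 108.902
5 0.655 0.526 115.409
6 0.387 0.183 119.247
final: 119.247 1.119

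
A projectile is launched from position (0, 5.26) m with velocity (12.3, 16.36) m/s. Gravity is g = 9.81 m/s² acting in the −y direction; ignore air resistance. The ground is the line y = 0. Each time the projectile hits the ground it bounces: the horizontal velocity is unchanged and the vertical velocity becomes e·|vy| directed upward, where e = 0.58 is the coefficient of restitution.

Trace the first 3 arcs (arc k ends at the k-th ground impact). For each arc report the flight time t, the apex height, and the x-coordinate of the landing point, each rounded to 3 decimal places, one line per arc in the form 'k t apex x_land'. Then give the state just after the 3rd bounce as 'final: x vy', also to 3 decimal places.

1 3.631 18.902 44.658
2 2.277 6.359 72.667
3 1.321 2.139 88.912
final: 88.912 3.757

Arc 1: start y=5.260, vy=16.360 → t=3.631, apex=18.902, x_land=44.658, impact vy=-19.257
  bounce: vy ← 0.58·19.257 = 11.169
Arc 2: start y=0.000, vy=11.169 → t=2.277, apex=6.359, x_land=72.667, impact vy=-11.169
  bounce: vy ← 0.58·11.169 = 6.478
Arc 3: start y=0.000, vy=6.478 → t=1.321, apex=2.139, x_land=88.912, impact vy=-6.478
  bounce: vy ← 0.58·6.478 = 3.757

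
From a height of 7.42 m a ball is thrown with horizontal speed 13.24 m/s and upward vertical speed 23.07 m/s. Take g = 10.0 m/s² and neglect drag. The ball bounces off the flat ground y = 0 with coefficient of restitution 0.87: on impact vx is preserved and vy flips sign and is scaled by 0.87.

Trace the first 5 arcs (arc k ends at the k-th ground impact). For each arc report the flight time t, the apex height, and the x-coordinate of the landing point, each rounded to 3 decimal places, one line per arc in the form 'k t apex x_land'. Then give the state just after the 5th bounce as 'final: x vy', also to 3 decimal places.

1 4.916 34.031 65.086
2 4.539 25.758 125.189
3 3.949 19.496 177.478
4 3.436 14.757 222.969
5 2.989 11.169 262.547
final: 262.547 13.003

Arc 1: start y=7.420, vy=23.070 → t=4.916, apex=34.031, x_land=65.086, impact vy=-26.089
  bounce: vy ← 0.87·26.089 = 22.697
Arc 2: start y=0.000, vy=22.697 → t=4.539, apex=25.758, x_land=125.189, impact vy=-22.697
  bounce: vy ← 0.87·22.697 = 19.747
Arc 3: start y=0.000, vy=19.747 → t=3.949, apex=19.496, x_land=177.478, impact vy=-19.747
  bounce: vy ← 0.87·19.747 = 17.180
Arc 4: start y=0.000, vy=17.180 → t=3.436, apex=14.757, x_land=222.969, impact vy=-17.180
  bounce: vy ← 0.87·17.180 = 14.946
Arc 5: start y=0.000, vy=14.946 → t=2.989, apex=11.169, x_land=262.547, impact vy=-14.946
  bounce: vy ← 0.87·14.946 = 13.003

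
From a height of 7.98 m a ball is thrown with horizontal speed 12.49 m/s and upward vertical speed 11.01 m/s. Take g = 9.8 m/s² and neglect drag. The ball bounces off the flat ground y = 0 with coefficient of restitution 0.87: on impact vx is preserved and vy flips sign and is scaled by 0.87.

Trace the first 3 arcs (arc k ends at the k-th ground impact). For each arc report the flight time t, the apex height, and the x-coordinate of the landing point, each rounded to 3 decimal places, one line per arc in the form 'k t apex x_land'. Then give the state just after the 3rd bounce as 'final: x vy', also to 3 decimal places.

1 2.824 14.165 35.268
2 2.958 10.721 72.218
3 2.574 8.115 104.365
final: 104.365 10.972

Arc 1: start y=7.980, vy=11.010 → t=2.824, apex=14.165, x_land=35.268, impact vy=-16.662
  bounce: vy ← 0.87·16.662 = 14.496
Arc 2: start y=0.000, vy=14.496 → t=2.958, apex=10.721, x_land=72.218, impact vy=-14.496
  bounce: vy ← 0.87·14.496 = 12.612
Arc 3: start y=0.000, vy=12.612 → t=2.574, apex=8.115, x_land=104.365, impact vy=-12.612
  bounce: vy ← 0.87·12.612 = 10.972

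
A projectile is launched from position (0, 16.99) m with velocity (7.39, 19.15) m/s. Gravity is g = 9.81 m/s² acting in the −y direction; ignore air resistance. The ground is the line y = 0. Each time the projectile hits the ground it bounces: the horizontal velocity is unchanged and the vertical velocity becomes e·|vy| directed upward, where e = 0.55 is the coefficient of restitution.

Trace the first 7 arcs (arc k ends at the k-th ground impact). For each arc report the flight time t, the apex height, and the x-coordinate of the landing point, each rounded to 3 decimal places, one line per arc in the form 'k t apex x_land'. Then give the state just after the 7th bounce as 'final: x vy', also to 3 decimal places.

Arc 1: start y=16.990, vy=19.150 → t=4.649, apex=35.681, x_land=34.358, impact vy=-26.459
  bounce: vy ← 0.55·26.459 = 14.552
Arc 2: start y=0.000, vy=14.552 → t=2.967, apex=10.794, x_land=56.283, impact vy=-14.552
  bounce: vy ← 0.55·14.552 = 8.004
Arc 3: start y=0.000, vy=8.004 → t=1.632, apex=3.265, x_land=68.341, impact vy=-8.004
  bounce: vy ← 0.55·8.004 = 4.402
Arc 4: start y=0.000, vy=4.402 → t=0.897, apex=0.988, x_land=74.974, impact vy=-4.402
  bounce: vy ← 0.55·4.402 = 2.421
Arc 5: start y=0.000, vy=2.421 → t=0.494, apex=0.299, x_land=78.621, impact vy=-2.421
  bounce: vy ← 0.55·2.421 = 1.332
Arc 6: start y=0.000, vy=1.332 → t=0.271, apex=0.090, x_land=80.628, impact vy=-1.332
  bounce: vy ← 0.55·1.332 = 0.732
Arc 7: start y=0.000, vy=0.732 → t=0.149, apex=0.027, x_land=81.731, impact vy=-0.732
  bounce: vy ← 0.55·0.732 = 0.403

1 4.649 35.681 34.358
2 2.967 10.794 56.283
3 1.632 3.265 68.341
4 0.897 0.988 74.974
5 0.494 0.299 78.621
6 0.271 0.090 80.628
7 0.149 0.027 81.731
final: 81.731 0.403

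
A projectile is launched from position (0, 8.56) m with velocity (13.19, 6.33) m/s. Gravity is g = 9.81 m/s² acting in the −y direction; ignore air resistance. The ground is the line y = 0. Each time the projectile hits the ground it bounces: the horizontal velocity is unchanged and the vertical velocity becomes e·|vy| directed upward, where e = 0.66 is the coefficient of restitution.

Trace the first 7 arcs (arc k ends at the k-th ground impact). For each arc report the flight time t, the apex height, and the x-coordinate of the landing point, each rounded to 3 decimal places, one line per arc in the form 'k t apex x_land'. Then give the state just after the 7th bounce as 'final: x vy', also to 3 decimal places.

1 2.115 10.602 27.903
2 1.941 4.618 53.501
3 1.281 2.012 70.395
4 0.845 0.876 81.545
5 0.558 0.382 88.904
6 0.368 0.166 93.762
7 0.243 0.072 96.967
final: 96.967 0.787

Arc 1: start y=8.560, vy=6.330 → t=2.115, apex=10.602, x_land=27.903, impact vy=-14.423
  bounce: vy ← 0.66·14.423 = 9.519
Arc 2: start y=0.000, vy=9.519 → t=1.941, apex=4.618, x_land=53.501, impact vy=-9.519
  bounce: vy ← 0.66·9.519 = 6.283
Arc 3: start y=0.000, vy=6.283 → t=1.281, apex=2.012, x_land=70.395, impact vy=-6.283
  bounce: vy ← 0.66·6.283 = 4.146
Arc 4: start y=0.000, vy=4.146 → t=0.845, apex=0.876, x_land=81.545, impact vy=-4.146
  bounce: vy ← 0.66·4.146 = 2.737
Arc 5: start y=0.000, vy=2.737 → t=0.558, apex=0.382, x_land=88.904, impact vy=-2.737
  bounce: vy ← 0.66·2.737 = 1.806
Arc 6: start y=0.000, vy=1.806 → t=0.368, apex=0.166, x_land=93.762, impact vy=-1.806
  bounce: vy ← 0.66·1.806 = 1.192
Arc 7: start y=0.000, vy=1.192 → t=0.243, apex=0.072, x_land=96.967, impact vy=-1.192
  bounce: vy ← 0.66·1.192 = 0.787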